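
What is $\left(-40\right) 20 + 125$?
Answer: $-675$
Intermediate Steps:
$\left(-40\right) 20 + 125 = -800 + 125 = -675$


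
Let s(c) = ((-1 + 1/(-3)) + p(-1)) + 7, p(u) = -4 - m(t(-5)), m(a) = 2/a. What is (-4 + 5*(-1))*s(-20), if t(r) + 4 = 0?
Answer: -39/2 ≈ -19.500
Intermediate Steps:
t(r) = -4 (t(r) = -4 + 0 = -4)
p(u) = -7/2 (p(u) = -4 - 2/(-4) = -4 - 2*(-1)/4 = -4 - 1*(-½) = -4 + ½ = -7/2)
s(c) = 13/6 (s(c) = ((-1 + 1/(-3)) - 7/2) + 7 = ((-1 + 1*(-⅓)) - 7/2) + 7 = ((-1 - ⅓) - 7/2) + 7 = (-4/3 - 7/2) + 7 = -29/6 + 7 = 13/6)
(-4 + 5*(-1))*s(-20) = (-4 + 5*(-1))*(13/6) = (-4 - 5)*(13/6) = -9*13/6 = -39/2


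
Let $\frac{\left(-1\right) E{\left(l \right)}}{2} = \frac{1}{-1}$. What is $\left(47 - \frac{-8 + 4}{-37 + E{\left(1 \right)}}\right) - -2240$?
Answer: $\frac{80041}{35} \approx 2286.9$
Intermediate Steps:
$E{\left(l \right)} = 2$ ($E{\left(l \right)} = - \frac{2}{-1} = \left(-2\right) \left(-1\right) = 2$)
$\left(47 - \frac{-8 + 4}{-37 + E{\left(1 \right)}}\right) - -2240 = \left(47 - \frac{-8 + 4}{-37 + 2}\right) - -2240 = \left(47 - - \frac{4}{-35}\right) + 2240 = \left(47 - \left(-4\right) \left(- \frac{1}{35}\right)\right) + 2240 = \left(47 - \frac{4}{35}\right) + 2240 = \frac{1641}{35} + 2240 = \frac{80041}{35}$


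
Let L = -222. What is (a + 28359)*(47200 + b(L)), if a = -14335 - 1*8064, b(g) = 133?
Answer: 282104680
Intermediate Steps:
a = -22399 (a = -14335 - 8064 = -22399)
(a + 28359)*(47200 + b(L)) = (-22399 + 28359)*(47200 + 133) = 5960*47333 = 282104680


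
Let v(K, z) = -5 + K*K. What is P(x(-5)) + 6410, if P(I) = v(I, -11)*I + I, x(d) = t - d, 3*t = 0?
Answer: 6515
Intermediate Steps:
t = 0 (t = (⅓)*0 = 0)
x(d) = -d (x(d) = 0 - d = -d)
v(K, z) = -5 + K²
P(I) = I + I*(-5 + I²) (P(I) = (-5 + I²)*I + I = I*(-5 + I²) + I = I + I*(-5 + I²))
P(x(-5)) + 6410 = (-1*(-5))*(-4 + (-1*(-5))²) + 6410 = 5*(-4 + 5²) + 6410 = 5*(-4 + 25) + 6410 = 5*21 + 6410 = 105 + 6410 = 6515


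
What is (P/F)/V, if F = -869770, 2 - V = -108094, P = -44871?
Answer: 14957/31339552640 ≈ 4.7726e-7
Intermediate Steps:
V = 108096 (V = 2 - 1*(-108094) = 2 + 108094 = 108096)
(P/F)/V = -44871/(-869770)/108096 = -44871*(-1/869770)*(1/108096) = (44871/869770)*(1/108096) = 14957/31339552640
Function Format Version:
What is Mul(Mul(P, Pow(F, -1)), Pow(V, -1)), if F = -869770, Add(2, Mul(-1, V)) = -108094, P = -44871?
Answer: Rational(14957, 31339552640) ≈ 4.7726e-7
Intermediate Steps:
V = 108096 (V = Add(2, Mul(-1, -108094)) = Add(2, 108094) = 108096)
Mul(Mul(P, Pow(F, -1)), Pow(V, -1)) = Mul(Mul(-44871, Pow(-869770, -1)), Pow(108096, -1)) = Mul(Mul(-44871, Rational(-1, 869770)), Rational(1, 108096)) = Mul(Rational(44871, 869770), Rational(1, 108096)) = Rational(14957, 31339552640)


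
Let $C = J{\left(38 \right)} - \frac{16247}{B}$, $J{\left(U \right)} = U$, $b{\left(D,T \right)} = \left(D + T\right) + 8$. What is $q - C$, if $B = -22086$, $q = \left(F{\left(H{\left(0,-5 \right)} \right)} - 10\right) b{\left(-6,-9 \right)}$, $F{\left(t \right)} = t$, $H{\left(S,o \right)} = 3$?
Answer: $\frac{226699}{22086} \approx 10.264$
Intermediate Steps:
$b{\left(D,T \right)} = 8 + D + T$
$q = 49$ ($q = \left(3 - 10\right) \left(8 - 6 - 9\right) = \left(-7\right) \left(-7\right) = 49$)
$C = \frac{855515}{22086}$ ($C = 38 - \frac{16247}{-22086} = 38 - - \frac{16247}{22086} = 38 + \frac{16247}{22086} = \frac{855515}{22086} \approx 38.736$)
$q - C = 49 - \frac{855515}{22086} = \frac{226699}{22086}$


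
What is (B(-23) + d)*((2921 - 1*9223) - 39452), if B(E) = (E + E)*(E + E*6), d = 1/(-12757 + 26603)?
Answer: -2345887123329/6923 ≈ -3.3885e+8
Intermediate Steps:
d = 1/13846 ≈ 7.2223e-5
B(E) = 14*E² (B(E) = (2*E)*(E + 6*E) = (2*E)*(7*E) = 14*E²)
(B(-23) + d)*((2921 - 1*9223) - 39452) = (14*(-23)² + 1/13846)*((2921 - 1*9223) - 39452) = (14*529 + 1/13846)*((2921 - 9223) - 39452) = (7406 + 1/13846)*(-6302 - 39452) = (102543477/13846)*(-45754) = -2345887123329/6923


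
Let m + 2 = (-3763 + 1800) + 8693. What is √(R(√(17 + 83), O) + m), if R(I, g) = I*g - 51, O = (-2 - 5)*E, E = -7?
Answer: √7167 ≈ 84.658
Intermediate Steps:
O = 49 (O = (-2 - 5)*(-7) = -7*(-7) = 49)
m = 6728 (m = -2 + ((-3763 + 1800) + 8693) = -2 + (-1963 + 8693) = -2 + 6730 = 6728)
R(I, g) = -51 + I*g
√(R(√(17 + 83), O) + m) = √((-51 + √(17 + 83)*49) + 6728) = √((-51 + √100*49) + 6728) = √((-51 + 10*49) + 6728) = √((-51 + 490) + 6728) = √(439 + 6728) = √7167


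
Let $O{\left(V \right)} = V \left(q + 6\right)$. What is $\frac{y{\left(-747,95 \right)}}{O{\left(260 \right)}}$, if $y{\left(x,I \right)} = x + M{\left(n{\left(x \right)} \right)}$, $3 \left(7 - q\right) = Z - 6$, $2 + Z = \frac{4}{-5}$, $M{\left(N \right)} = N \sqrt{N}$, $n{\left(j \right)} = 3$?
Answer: $- \frac{2241}{12428} + \frac{9 \sqrt{3}}{12428} \approx -0.17906$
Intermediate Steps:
$M{\left(N \right)} = N^{\frac{3}{2}}$
$Z = - \frac{14}{5}$ ($Z = -2 + \frac{4}{-5} = -2 + 4 \left(- \frac{1}{5}\right) = -2 - \frac{4}{5} = - \frac{14}{5} \approx -2.8$)
$q = \frac{149}{15}$ ($q = 7 - \frac{- \frac{14}{5} - 6}{3} = 7 - - \frac{44}{15} = 7 + \frac{44}{15} = \frac{149}{15} \approx 9.9333$)
$O{\left(V \right)} = \frac{239 V}{15}$ ($O{\left(V \right)} = V \left(\frac{149}{15} + 6\right) = V \frac{239}{15} = \frac{239 V}{15}$)
$y{\left(x,I \right)} = x + 3 \sqrt{3}$ ($y{\left(x,I \right)} = x + 3^{\frac{3}{2}} = x + 3 \sqrt{3}$)
$\frac{y{\left(-747,95 \right)}}{O{\left(260 \right)}} = \frac{-747 + 3 \sqrt{3}}{\frac{239}{15} \cdot 260} = \frac{-747 + 3 \sqrt{3}}{\frac{12428}{3}} = \left(-747 + 3 \sqrt{3}\right) \frac{3}{12428} = - \frac{2241}{12428} + \frac{9 \sqrt{3}}{12428}$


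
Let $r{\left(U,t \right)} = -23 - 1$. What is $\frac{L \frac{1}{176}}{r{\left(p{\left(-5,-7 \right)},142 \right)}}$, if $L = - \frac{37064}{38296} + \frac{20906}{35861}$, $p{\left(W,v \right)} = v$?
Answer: $\frac{66066991}{725119747968} \approx 9.1112 \cdot 10^{-5}$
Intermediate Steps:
$r{\left(U,t \right)} = -24$
$L = - \frac{66066991}{171666607}$ ($L = \left(-37064\right) \frac{1}{38296} + 20906 \cdot \frac{1}{35861} = - \frac{4633}{4787} + \frac{20906}{35861} = - \frac{66066991}{171666607} \approx -0.38486$)
$\frac{L \frac{1}{176}}{r{\left(p{\left(-5,-7 \right)},142 \right)}} = \frac{\left(- \frac{66066991}{171666607}\right) \frac{1}{176}}{-24} = \left(- \frac{66066991}{171666607}\right) \frac{1}{176} \left(- \frac{1}{24}\right) = \left(- \frac{66066991}{30213322832}\right) \left(- \frac{1}{24}\right) = \frac{66066991}{725119747968}$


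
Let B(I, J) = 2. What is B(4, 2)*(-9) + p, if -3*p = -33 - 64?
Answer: 43/3 ≈ 14.333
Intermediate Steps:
p = 97/3 (p = -(-33 - 64)/3 = -⅓*(-97) = 97/3 ≈ 32.333)
B(4, 2)*(-9) + p = 2*(-9) + 97/3 = -18 + 97/3 = 43/3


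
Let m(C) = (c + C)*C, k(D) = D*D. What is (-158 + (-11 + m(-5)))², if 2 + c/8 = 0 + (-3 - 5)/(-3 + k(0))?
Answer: 262144/9 ≈ 29127.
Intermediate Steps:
k(D) = D²
c = 16/3 (c = -16 + 8*(0 + (-3 - 5)/(-3 + 0²)) = -16 + 8*(0 - 8/(-3 + 0)) = -16 + 8*(0 - 8/(-3)) = -16 + 8*(0 - 8*(-⅓)) = -16 + 8*(0 + 8/3) = -16 + 8*(8/3) = -16 + 64/3 = 16/3 ≈ 5.3333)
m(C) = C*(16/3 + C) (m(C) = (16/3 + C)*C = C*(16/3 + C))
(-158 + (-11 + m(-5)))² = (-158 + (-11 + (⅓)*(-5)*(16 + 3*(-5))))² = (-158 + (-11 + (⅓)*(-5)*(16 - 15)))² = (-158 + (-11 + (⅓)*(-5)*1))² = (-158 + (-11 - 5/3))² = (-158 - 38/3)² = (-512/3)² = 262144/9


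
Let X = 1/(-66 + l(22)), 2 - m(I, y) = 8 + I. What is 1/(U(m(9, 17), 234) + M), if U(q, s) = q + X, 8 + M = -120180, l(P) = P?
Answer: -44/5288933 ≈ -8.3193e-6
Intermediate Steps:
m(I, y) = -6 - I (m(I, y) = 2 - (8 + I) = 2 + (-8 - I) = -6 - I)
M = -120188 (M = -8 - 120180 = -120188)
X = -1/44 (X = 1/(-66 + 22) = 1/(-44) = -1/44 ≈ -0.022727)
U(q, s) = -1/44 + q (U(q, s) = q - 1/44 = -1/44 + q)
1/(U(m(9, 17), 234) + M) = 1/((-1/44 + (-6 - 1*9)) - 120188) = 1/((-1/44 + (-6 - 9)) - 120188) = 1/((-1/44 - 15) - 120188) = 1/(-661/44 - 120188) = 1/(-5288933/44) = -44/5288933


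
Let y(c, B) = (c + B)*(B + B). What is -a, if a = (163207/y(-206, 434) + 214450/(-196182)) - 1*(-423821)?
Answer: -391783946151961/924409584 ≈ -4.2382e+5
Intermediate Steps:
y(c, B) = 2*B*(B + c) (y(c, B) = (B + c)*(2*B) = 2*B*(B + c))
a = 391783946151961/924409584 (a = (163207/((2*434*(434 - 206))) + 214450/(-196182)) - 1*(-423821) = (163207/((2*434*228)) + 214450*(-1/196182)) + 423821 = (163207/197904 - 107225/98091) + 423821 = -248148503/924409584 + 423821 = 391783946151961/924409584 ≈ 4.2382e+5)
-a = -1*391783946151961/924409584 = -391783946151961/924409584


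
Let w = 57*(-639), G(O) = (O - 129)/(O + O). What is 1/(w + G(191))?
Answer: -191/6956762 ≈ -2.7455e-5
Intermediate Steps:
G(O) = (-129 + O)/(2*O) (G(O) = (-129 + O)/((2*O)) = (-129 + O)*(1/(2*O)) = (-129 + O)/(2*O))
w = -36423
1/(w + G(191)) = 1/(-36423 + (½)*(-129 + 191)/191) = 1/(-36423 + (½)*(1/191)*62) = 1/(-36423 + 31/191) = 1/(-6956762/191) = -191/6956762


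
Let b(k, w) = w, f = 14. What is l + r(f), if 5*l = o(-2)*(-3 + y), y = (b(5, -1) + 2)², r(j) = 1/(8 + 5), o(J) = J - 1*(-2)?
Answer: 1/13 ≈ 0.076923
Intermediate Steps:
o(J) = 2 + J (o(J) = J + 2 = 2 + J)
r(j) = 1/13
y = 1 (y = (-1 + 2)² = 1² = 1)
l = 0 (l = ((2 - 2)*(-3 + 1))/5 = (0*(-2))/5 = (⅕)*0 = 0)
l + r(f) = 0 + 1/13 = 1/13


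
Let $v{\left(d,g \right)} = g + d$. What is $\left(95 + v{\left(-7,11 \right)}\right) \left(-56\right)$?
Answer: $-5544$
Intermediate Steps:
$v{\left(d,g \right)} = d + g$
$\left(95 + v{\left(-7,11 \right)}\right) \left(-56\right) = \left(95 + \left(-7 + 11\right)\right) \left(-56\right) = \left(95 + 4\right) \left(-56\right) = 99 \left(-56\right) = -5544$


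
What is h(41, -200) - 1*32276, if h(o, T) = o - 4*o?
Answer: -32399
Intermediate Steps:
h(o, T) = -3*o
h(41, -200) - 1*32276 = -3*41 - 1*32276 = -123 - 32276 = -32399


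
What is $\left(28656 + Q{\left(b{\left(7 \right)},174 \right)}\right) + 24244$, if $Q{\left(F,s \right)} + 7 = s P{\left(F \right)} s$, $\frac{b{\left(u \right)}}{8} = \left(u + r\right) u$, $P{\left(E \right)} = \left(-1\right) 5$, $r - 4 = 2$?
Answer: $-98487$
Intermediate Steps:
$r = 6$ ($r = 4 + 2 = 6$)
$P{\left(E \right)} = -5$
$b{\left(u \right)} = 8 u \left(6 + u\right)$ ($b{\left(u \right)} = 8 \left(u + 6\right) u = 8 \left(6 + u\right) u = 8 u \left(6 + u\right)$)
$Q{\left(F,s \right)} = -7 - 5 s^{2}$ ($Q{\left(F,s \right)} = -7 + s \left(-5\right) s = -7 + - 5 s s = -7 - 5 s^{2}$)
$\left(28656 + Q{\left(b{\left(7 \right)},174 \right)}\right) + 24244 = \left(28656 - \left(7 + 5 \cdot 174^{2}\right)\right) + 24244 = \left(28656 - 151387\right) + 24244 = -122731 + 24244 = -98487$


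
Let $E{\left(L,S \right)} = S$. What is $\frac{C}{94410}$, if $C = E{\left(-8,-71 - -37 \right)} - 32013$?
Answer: $- \frac{32047}{94410} \approx -0.33945$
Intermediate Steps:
$C = -32047$ ($C = \left(-71 - -37\right) - 32013 = \left(-71 + 37\right) - 32013 = -34 - 32013 = -32047$)
$\frac{C}{94410} = - \frac{32047}{94410}$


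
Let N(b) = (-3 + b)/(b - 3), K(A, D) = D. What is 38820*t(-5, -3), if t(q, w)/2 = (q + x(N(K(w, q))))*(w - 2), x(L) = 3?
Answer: 776400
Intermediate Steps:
N(b) = 1 (N(b) = (-3 + b)/(-3 + b) = 1)
t(q, w) = 2*(-2 + w)*(3 + q) (t(q, w) = 2*((q + 3)*(w - 2)) = 2*((3 + q)*(-2 + w)) = 2*((-2 + w)*(3 + q)) = 2*(-2 + w)*(3 + q))
38820*t(-5, -3) = 38820*(-12 - 4*(-5) + 6*(-3) + 2*(-5)*(-3)) = 38820*(-12 + 20 - 18 + 30) = 38820*20 = 776400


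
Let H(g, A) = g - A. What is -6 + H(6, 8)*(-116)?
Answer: 226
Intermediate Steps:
-6 + H(6, 8)*(-116) = -6 + (6 - 1*8)*(-116) = -6 + (6 - 8)*(-116) = -6 - 2*(-116) = -6 + 232 = 226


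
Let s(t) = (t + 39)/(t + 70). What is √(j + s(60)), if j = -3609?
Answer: 9*I*√752830/130 ≈ 60.069*I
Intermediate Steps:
s(t) = (39 + t)/(70 + t)
√(j + s(60)) = √(-3609 + (39 + 60)/(70 + 60)) = √(-3609 + 99/130) = √(-469071/130) = 9*I*√752830/130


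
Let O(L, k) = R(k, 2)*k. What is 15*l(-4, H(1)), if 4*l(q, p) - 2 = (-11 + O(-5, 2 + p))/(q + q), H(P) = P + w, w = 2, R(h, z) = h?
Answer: 15/16 ≈ 0.93750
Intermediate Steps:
O(L, k) = k**2 (O(L, k) = k*k = k**2)
H(P) = 2 + P (H(P) = P + 2 = 2 + P)
l(q, p) = 1/2 + (-11 + (2 + p)**2)/(8*q) (l(q, p) = 1/2 + ((-11 + (2 + p)**2)/(q + q))/4 = 1/2 + ((-11 + (2 + p)**2)/((2*q)))/4 = 1/2 + ((-11 + (2 + p)**2)*(1/(2*q)))/4 = 1/2 + ((-11 + (2 + p)**2)/(2*q))/4 = 1/2 + (-11 + (2 + p)**2)/(8*q))
15*l(-4, H(1)) = 15*((1/8)*(-11 + (2 + (2 + 1))**2 + 4*(-4))/(-4)) = 15*((1/8)*(-1/4)*(-11 + (2 + 3)**2 - 16)) = 15*((1/8)*(-1/4)*(-11 + 5**2 - 16)) = 15*((1/8)*(-1/4)*(-11 + 25 - 16)) = 15*((1/8)*(-1/4)*(-2)) = 15*(1/16) = 15/16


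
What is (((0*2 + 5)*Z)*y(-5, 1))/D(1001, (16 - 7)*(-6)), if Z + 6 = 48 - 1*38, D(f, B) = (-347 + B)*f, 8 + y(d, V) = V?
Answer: 20/57343 ≈ 0.00034878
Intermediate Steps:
y(d, V) = -8 + V
D(f, B) = f*(-347 + B)
Z = 4 (Z = -6 + (48 - 1*38) = -6 + (48 - 38) = -6 + 10 = 4)
(((0*2 + 5)*Z)*y(-5, 1))/D(1001, (16 - 7)*(-6)) = (((0*2 + 5)*4)*(-8 + 1))/((1001*(-347 + (16 - 7)*(-6)))) = (((0 + 5)*4)*(-7))/((1001*(-347 + 9*(-6)))) = ((5*4)*(-7))/((1001*(-347 - 54))) = (20*(-7))/((1001*(-401))) = -140/(-401401) = -140*(-1/401401) = 20/57343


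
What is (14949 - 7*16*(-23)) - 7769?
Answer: 9756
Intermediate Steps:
(14949 - 7*16*(-23)) - 7769 = (14949 - 112*(-23)) - 7769 = (14949 + 2576) - 7769 = 17525 - 7769 = 9756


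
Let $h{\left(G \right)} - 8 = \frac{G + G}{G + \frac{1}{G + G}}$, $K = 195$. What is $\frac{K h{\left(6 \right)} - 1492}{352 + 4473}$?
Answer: $\frac{33044}{352225} \approx 0.093815$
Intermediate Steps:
$h{\left(G \right)} = 8 + \frac{2 G}{G + \frac{1}{2 G}}$ ($h{\left(G \right)} = 8 + \frac{G + G}{G + \frac{1}{G + G}} = 8 + \frac{2 G}{G + \frac{1}{2 G}}$)
$\frac{K h{\left(6 \right)} - 1492}{352 + 4473} = \frac{195 \frac{4 \left(2 + 5 \cdot 6^{2}\right)}{1 + 2 \cdot 6^{2}} - 1492}{352 + 4473} = \frac{195 \frac{4 \left(2 + 5 \cdot 36\right)}{1 + 2 \cdot 36} - 1492}{4825} = \left(195 \frac{4 \left(2 + 180\right)}{1 + 72} - 1492\right) \frac{1}{4825} = \left(195 \cdot 4 \cdot \frac{1}{73} \cdot 182 - 1492\right) \frac{1}{4825} = \left(195 \cdot \frac{728}{73} - 1492\right) \frac{1}{4825} = \left(\frac{141960}{73} - 1492\right) \frac{1}{4825} = \frac{33044}{73} \cdot \frac{1}{4825} = \frac{33044}{352225}$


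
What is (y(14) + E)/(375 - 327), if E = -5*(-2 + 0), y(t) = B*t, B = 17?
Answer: 31/6 ≈ 5.1667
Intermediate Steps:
y(t) = 17*t
E = 10 (E = -5*(-2) = 10)
(y(14) + E)/(375 - 327) = (17*14 + 10)/(375 - 327) = (238 + 10)/48 = 248*(1/48) = 31/6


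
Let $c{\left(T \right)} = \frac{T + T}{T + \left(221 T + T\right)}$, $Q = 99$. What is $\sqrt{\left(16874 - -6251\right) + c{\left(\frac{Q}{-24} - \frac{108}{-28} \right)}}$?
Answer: $\frac{\sqrt{1149983571}}{223} \approx 152.07$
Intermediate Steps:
$c{\left(T \right)} = \frac{2}{223}$ ($c{\left(T \right)} = \frac{2 T}{T + 222 T} = \frac{2 T}{223 T} = 2 T \frac{1}{223 T} = \frac{2}{223}$)
$\sqrt{\left(16874 - -6251\right) + c{\left(\frac{Q}{-24} - \frac{108}{-28} \right)}} = \sqrt{\left(16874 - -6251\right) + \frac{2}{223}} = \sqrt{\left(16874 + 6251\right) + \frac{2}{223}} = \sqrt{23125 + \frac{2}{223}} = \sqrt{\frac{5156877}{223}} = \frac{\sqrt{1149983571}}{223}$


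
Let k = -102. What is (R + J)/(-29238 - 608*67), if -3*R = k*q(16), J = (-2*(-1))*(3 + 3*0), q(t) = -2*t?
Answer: 541/34987 ≈ 0.015463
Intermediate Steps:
J = 6 (J = 2*(3 + 0) = 2*3 = 6)
R = -1088 (R = -(-34)*(-2*16) = -(-34)*(-32) = -⅓*3264 = -1088)
(R + J)/(-29238 - 608*67) = (-1088 + 6)/(-29238 - 608*67) = -1082/(-29238 - 40736) = -1082/(-69974) = -1082*(-1/69974) = 541/34987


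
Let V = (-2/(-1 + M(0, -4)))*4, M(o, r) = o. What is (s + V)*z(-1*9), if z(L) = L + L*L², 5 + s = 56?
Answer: -43542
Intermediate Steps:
s = 51 (s = -5 + 56 = 51)
z(L) = L + L³
V = 8 (V = (-2/(-1 + 0))*4 = (-2/(-1))*4 = -1*(-2)*4 = 2*4 = 8)
(s + V)*z(-1*9) = (51 + 8)*(-1*9 + (-1*9)³) = 59*(-9 + (-9)³) = 59*(-9 - 729) = 59*(-738) = -43542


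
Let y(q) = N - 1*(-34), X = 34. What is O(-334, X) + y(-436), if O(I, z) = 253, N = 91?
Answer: 378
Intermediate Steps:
y(q) = 125 (y(q) = 91 - 1*(-34) = 91 + 34 = 125)
O(-334, X) + y(-436) = 253 + 125 = 378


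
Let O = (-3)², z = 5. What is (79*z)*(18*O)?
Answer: 63990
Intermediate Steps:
O = 9
(79*z)*(18*O) = (79*5)*(18*9) = 395*162 = 63990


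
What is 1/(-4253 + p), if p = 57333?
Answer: 1/53080 ≈ 1.8839e-5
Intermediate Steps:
1/(-4253 + p) = 1/(-4253 + 57333) = 1/53080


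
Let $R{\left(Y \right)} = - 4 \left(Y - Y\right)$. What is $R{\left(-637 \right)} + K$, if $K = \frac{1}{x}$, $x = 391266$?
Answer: $\frac{1}{391266} \approx 2.5558 \cdot 10^{-6}$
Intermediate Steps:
$R{\left(Y \right)} = 0$ ($R{\left(Y \right)} = \left(-4\right) 0 = 0$)
$K = \frac{1}{391266} \approx 2.5558 \cdot 10^{-6}$
$R{\left(-637 \right)} + K = 0 + \frac{1}{391266} = \frac{1}{391266}$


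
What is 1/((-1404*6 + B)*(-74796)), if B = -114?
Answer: 1/638608248 ≈ 1.5659e-9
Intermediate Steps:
1/((-1404*6 + B)*(-74796)) = 1/(-1404*6 - 114*(-74796)) = -1/74796/(-78*108 - 114) = -1/74796/(-8424 - 114) = -1/74796/(-8538) = -1/8538*(-1/74796) = 1/638608248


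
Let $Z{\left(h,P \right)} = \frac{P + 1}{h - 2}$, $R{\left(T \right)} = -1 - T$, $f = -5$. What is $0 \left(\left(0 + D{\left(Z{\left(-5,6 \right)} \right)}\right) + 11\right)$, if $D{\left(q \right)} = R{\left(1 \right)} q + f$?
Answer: $0$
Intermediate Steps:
$Z{\left(h,P \right)} = \frac{1 + P}{-2 + h}$
$D{\left(q \right)} = -5 - 2 q$ ($D{\left(q \right)} = \left(-1 - 1\right) q - 5 = - 2 q - 5 = -5 - 2 q$)
$0 \left(\left(0 + D{\left(Z{\left(-5,6 \right)} \right)}\right) + 11\right) = 0 \left(\left(0 - \left(5 + 2 \frac{1 + 6}{-2 - 5}\right)\right) + 11\right) = 0 \left(\left(0 - \left(5 + 2 \frac{1}{-7} \cdot 7\right)\right) + 11\right) = 0 \left(\left(0 - \left(5 + 2 \left(\left(- \frac{1}{7}\right) 7\right)\right)\right) + 11\right) = 0 \left(\left(0 - 3\right) + 11\right) = 0 \left(-3 + 11\right) = 0 \cdot 8 = 0$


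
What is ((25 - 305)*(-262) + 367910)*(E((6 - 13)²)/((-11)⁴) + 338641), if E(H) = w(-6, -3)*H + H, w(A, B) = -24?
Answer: 2187835084787580/14641 ≈ 1.4943e+11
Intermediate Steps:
E(H) = -23*H (E(H) = -24*H + H = -23*H)
((25 - 305)*(-262) + 367910)*(E((6 - 13)²)/((-11)⁴) + 338641) = ((25 - 305)*(-262) + 367910)*((-23*(6 - 13)²)/((-11)⁴) + 338641) = (-280*(-262) + 367910)*(-23*(-7)²/14641 + 338641) = (73360 + 367910)*(-23*49*(1/14641) + 338641) = 441270*(-1127*1/14641 + 338641) = 441270*(-1127/14641 + 338641) = 441270*(4958041754/14641) = 2187835084787580/14641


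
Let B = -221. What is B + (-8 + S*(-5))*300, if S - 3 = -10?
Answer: 7879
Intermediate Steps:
S = -7 (S = 3 - 10 = -7)
B + (-8 + S*(-5))*300 = -221 + (-8 - 7*(-5))*300 = -221 + (-8 + 35)*300 = -221 + 27*300 = -221 + 8100 = 7879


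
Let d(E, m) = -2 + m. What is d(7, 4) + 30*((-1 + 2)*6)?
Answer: 182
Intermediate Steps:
d(7, 4) + 30*((-1 + 2)*6) = (-2 + 4) + 30*((-1 + 2)*6) = 2 + 30*(1*6) = 2 + 30*6 = 2 + 180 = 182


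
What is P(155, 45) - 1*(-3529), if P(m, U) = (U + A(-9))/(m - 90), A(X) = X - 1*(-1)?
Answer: 229422/65 ≈ 3529.6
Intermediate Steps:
A(X) = 1 + X (A(X) = X + 1 = 1 + X)
P(m, U) = (-8 + U)/(-90 + m) (P(m, U) = (U + (1 - 9))/(m - 90) = (U - 8)/(-90 + m) = (-8 + U)/(-90 + m))
P(155, 45) - 1*(-3529) = (-8 + 45)/(-90 + 155) - 1*(-3529) = 37/65 + 3529 = 229422/65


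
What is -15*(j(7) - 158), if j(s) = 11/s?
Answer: 16425/7 ≈ 2346.4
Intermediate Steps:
-15*(j(7) - 158) = -15*(11/7 - 158) = -15*(-1095/7) = 16425/7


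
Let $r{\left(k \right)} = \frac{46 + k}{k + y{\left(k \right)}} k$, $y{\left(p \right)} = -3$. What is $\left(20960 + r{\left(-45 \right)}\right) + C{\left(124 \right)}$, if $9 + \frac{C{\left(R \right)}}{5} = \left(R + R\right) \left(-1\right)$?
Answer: $\frac{314815}{16} \approx 19676.0$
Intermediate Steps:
$C{\left(R \right)} = -45 - 10 R$ ($C{\left(R \right)} = -45 + 5 \left(R + R\right) \left(-1\right) = -45 + 5 \cdot 2 R \left(-1\right) = -45 + 5 \left(- 2 R\right) = -45 - 10 R$)
$r{\left(k \right)} = \frac{k \left(46 + k\right)}{-3 + k}$ ($r{\left(k \right)} = \frac{46 + k}{k - 3} k = \frac{46 + k}{-3 + k} k = \frac{k \left(46 + k\right)}{-3 + k}$)
$\left(20960 + r{\left(-45 \right)}\right) + C{\left(124 \right)} = \left(20960 - \frac{45 \left(46 - 45\right)}{-3 - 45}\right) - 1285 = \left(20960 - 45 \frac{1}{-48} \cdot 1\right) - 1285 = \left(20960 - \left(- \frac{15}{16}\right) 1\right) - 1285 = \left(20960 + \frac{15}{16}\right) - 1285 = \frac{335375}{16} - 1285 = \frac{314815}{16}$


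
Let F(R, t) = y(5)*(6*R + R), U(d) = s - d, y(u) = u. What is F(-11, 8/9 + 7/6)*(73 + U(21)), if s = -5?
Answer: -18095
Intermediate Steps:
U(d) = -5 - d
F(R, t) = 35*R (F(R, t) = 5*(6*R + R) = 5*(7*R) = 35*R)
F(-11, 8/9 + 7/6)*(73 + U(21)) = (35*(-11))*(73 + (-5 - 1*21)) = -385*(73 + (-5 - 21)) = -385*(73 - 26) = -385*47 = -18095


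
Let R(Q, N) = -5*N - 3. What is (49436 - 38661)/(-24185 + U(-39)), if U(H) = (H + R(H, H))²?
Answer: -10775/776 ≈ -13.885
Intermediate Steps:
R(Q, N) = -3 - 5*N
U(H) = (-3 - 4*H)² (U(H) = (H + (-3 - 5*H))² = (-3 - 4*H)²)
(49436 - 38661)/(-24185 + U(-39)) = (49436 - 38661)/(-24185 + (3 + 4*(-39))²) = 10775/(-24185 + (3 - 156)²) = 10775/(-24185 + (-153)²) = 10775/(-24185 + 23409) = 10775/(-776) = 10775*(-1/776) = -10775/776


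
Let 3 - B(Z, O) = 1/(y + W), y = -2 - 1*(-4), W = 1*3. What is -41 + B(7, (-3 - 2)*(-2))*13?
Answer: -23/5 ≈ -4.6000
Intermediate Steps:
W = 3
y = 2 (y = -2 + 4 = 2)
B(Z, O) = 14/5 (B(Z, O) = 3 - 1/(2 + 3) = 3 - 1/5 = 3 - 1*⅕ = 3 - ⅕ = 14/5)
-41 + B(7, (-3 - 2)*(-2))*13 = -41 + (14/5)*13 = -41 + 182/5 = -23/5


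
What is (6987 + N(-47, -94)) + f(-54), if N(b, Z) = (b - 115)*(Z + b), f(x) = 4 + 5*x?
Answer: 29563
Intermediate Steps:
N(b, Z) = (-115 + b)*(Z + b)
(6987 + N(-47, -94)) + f(-54) = (6987 + ((-47)² - 115*(-94) - 115*(-47) - 94*(-47))) + (4 + 5*(-54)) = (6987 + (2209 + 10810 + 5405 + 4418)) + (4 - 270) = (6987 + 22842) - 266 = 29829 - 266 = 29563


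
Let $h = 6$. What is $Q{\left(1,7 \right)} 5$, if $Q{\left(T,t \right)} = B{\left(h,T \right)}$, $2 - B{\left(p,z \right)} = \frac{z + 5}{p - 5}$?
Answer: $-20$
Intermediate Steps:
$B{\left(p,z \right)} = 2 - \frac{5 + z}{-5 + p}$ ($B{\left(p,z \right)} = 2 - \frac{z + 5}{p - 5} = 2 - \frac{5 + z}{-5 + p}$)
$Q{\left(T,t \right)} = -3 - T$ ($Q{\left(T,t \right)} = \frac{-15 - T + 2 \cdot 6}{-5 + 6} = \frac{-15 - T + 12}{1} = 1 \left(-3 - T\right) = -3 - T$)
$Q{\left(1,7 \right)} 5 = \left(-3 - 1\right) 5 = \left(-4\right) 5 = -20$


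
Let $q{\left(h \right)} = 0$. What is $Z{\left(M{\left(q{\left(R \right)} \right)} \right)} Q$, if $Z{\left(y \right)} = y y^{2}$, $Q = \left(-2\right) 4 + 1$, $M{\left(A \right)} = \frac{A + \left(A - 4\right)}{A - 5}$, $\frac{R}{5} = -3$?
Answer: $- \frac{448}{125} \approx -3.584$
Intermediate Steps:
$R = -15$ ($R = 5 \left(-3\right) = -15$)
$M{\left(A \right)} = \frac{-4 + 2 A}{-5 + A}$ ($M{\left(A \right)} = \frac{A + \left(-4 + A\right)}{-5 + A} = \frac{-4 + 2 A}{-5 + A}$)
$Q = -7$ ($Q = -8 + 1 = -7$)
$Z{\left(y \right)} = y^{3}$
$Z{\left(M{\left(q{\left(R \right)} \right)} \right)} Q = \left(\frac{2 \left(-2 + 0\right)}{-5 + 0}\right)^{3} \left(-7\right) = \left(2 \frac{1}{-5} \left(-2\right)\right)^{3} \left(-7\right) = \left(2 \left(- \frac{1}{5}\right) \left(-2\right)\right)^{3} \left(-7\right) = \left(\frac{4}{5}\right)^{3} \left(-7\right) = \frac{64}{125} \left(-7\right) = - \frac{448}{125}$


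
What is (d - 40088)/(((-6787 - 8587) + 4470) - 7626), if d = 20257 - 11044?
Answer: 6175/3706 ≈ 1.6662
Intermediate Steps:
d = 9213
(d - 40088)/(((-6787 - 8587) + 4470) - 7626) = (9213 - 40088)/(((-6787 - 8587) + 4470) - 7626) = -30875/((-15374 + 4470) - 7626) = -30875/(-10904 - 7626) = -30875/(-18530) = -30875*(-1/18530) = 6175/3706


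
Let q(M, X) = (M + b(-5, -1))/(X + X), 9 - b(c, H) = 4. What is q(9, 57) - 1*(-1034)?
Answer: 58945/57 ≈ 1034.1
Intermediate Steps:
b(c, H) = 5 (b(c, H) = 9 - 1*4 = 9 - 4 = 5)
q(M, X) = (5 + M)/(2*X) (q(M, X) = (M + 5)/(X + X) = (5 + M)/((2*X)) = (5 + M)*(1/(2*X)) = (5 + M)/(2*X))
q(9, 57) - 1*(-1034) = (½)*(5 + 9)/57 - 1*(-1034) = (½)*(1/57)*14 + 1034 = 7/57 + 1034 = 58945/57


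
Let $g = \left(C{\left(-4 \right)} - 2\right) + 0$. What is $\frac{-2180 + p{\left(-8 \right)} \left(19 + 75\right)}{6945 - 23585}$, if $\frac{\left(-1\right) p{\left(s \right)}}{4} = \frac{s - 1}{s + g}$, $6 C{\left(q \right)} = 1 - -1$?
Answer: $\frac{1411}{9280} \approx 0.15205$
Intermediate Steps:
$C{\left(q \right)} = \frac{1}{3}$ ($C{\left(q \right)} = \frac{1 - -1}{6} = \frac{1 + 1}{6} = \frac{1}{6} \cdot 2 = \frac{1}{3}$)
$g = - \frac{5}{3}$ ($g = \left(\frac{1}{3} - 2\right) + 0 = - \frac{5}{3} + 0 = - \frac{5}{3} \approx -1.6667$)
$p{\left(s \right)} = - \frac{4 \left(-1 + s\right)}{- \frac{5}{3} + s}$ ($p{\left(s \right)} = - 4 \frac{s - 1}{s - \frac{5}{3}} = - 4 \frac{-1 + s}{- \frac{5}{3} + s} = - \frac{4 \left(-1 + s\right)}{- \frac{5}{3} + s}$)
$\frac{-2180 + p{\left(-8 \right)} \left(19 + 75\right)}{6945 - 23585} = \frac{-2180 + \frac{12 \left(1 - -8\right)}{-5 + 3 \left(-8\right)} \left(19 + 75\right)}{6945 - 23585} = \frac{-2180 + \frac{12 \left(1 + 8\right)}{-5 - 24} \cdot 94}{-16640} = \left(-2180 + 12 \frac{1}{-29} \cdot 9 \cdot 94\right) \left(- \frac{1}{16640}\right) = \left(-2180 + 12 \left(- \frac{1}{29}\right) 9 \cdot 94\right) \left(- \frac{1}{16640}\right) = \left(-2180 - \frac{10152}{29}\right) \left(- \frac{1}{16640}\right) = \left(- \frac{73372}{29}\right) \left(- \frac{1}{16640}\right) = \frac{1411}{9280}$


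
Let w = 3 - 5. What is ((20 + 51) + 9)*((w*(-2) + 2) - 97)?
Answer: -7280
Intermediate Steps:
w = -2
((20 + 51) + 9)*((w*(-2) + 2) - 97) = ((20 + 51) + 9)*((-2*(-2) + 2) - 97) = (71 + 9)*((4 + 2) - 97) = 80*(6 - 97) = 80*(-91) = -7280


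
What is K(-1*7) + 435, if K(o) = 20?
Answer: 455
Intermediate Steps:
K(-1*7) + 435 = 20 + 435 = 455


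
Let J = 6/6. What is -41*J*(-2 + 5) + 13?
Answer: -110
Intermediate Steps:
J = 1 (J = 6*(⅙) = 1)
-41*J*(-2 + 5) + 13 = -41*(-2 + 5) + 13 = -41*3 + 13 = -123 + 13 = -110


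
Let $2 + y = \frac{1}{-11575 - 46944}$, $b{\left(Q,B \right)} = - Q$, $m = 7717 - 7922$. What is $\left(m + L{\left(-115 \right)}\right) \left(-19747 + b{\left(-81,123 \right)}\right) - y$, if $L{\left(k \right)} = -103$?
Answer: $\frac{354457190471}{58519} \approx 6.0571 \cdot 10^{6}$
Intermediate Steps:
$m = -205$
$y = - \frac{117039}{58519}$ ($y = -2 + \frac{1}{-11575 - 46944} = -2 + \frac{1}{-58519} = -2 - \frac{1}{58519} = - \frac{117039}{58519} \approx -2.0$)
$\left(m + L{\left(-115 \right)}\right) \left(-19747 + b{\left(-81,123 \right)}\right) - y = \left(-205 - 103\right) \left(-19747 - -81\right) - - \frac{117039}{58519} = - 308 \left(-19747 + 81\right) + \frac{117039}{58519} = \left(-308\right) \left(-19666\right) + \frac{117039}{58519} = 6057128 + \frac{117039}{58519} = \frac{354457190471}{58519}$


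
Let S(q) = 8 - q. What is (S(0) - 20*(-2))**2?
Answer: 2304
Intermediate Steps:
(S(0) - 20*(-2))**2 = ((8 - 1*0) - 20*(-2))**2 = ((8 + 0) + 40)**2 = (8 + 40)**2 = 48**2 = 2304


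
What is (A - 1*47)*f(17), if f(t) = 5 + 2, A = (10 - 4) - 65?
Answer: -742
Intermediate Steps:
A = -59 (A = 6 - 65 = -59)
f(t) = 7
(A - 1*47)*f(17) = (-59 - 1*47)*7 = (-59 - 47)*7 = -106*7 = -742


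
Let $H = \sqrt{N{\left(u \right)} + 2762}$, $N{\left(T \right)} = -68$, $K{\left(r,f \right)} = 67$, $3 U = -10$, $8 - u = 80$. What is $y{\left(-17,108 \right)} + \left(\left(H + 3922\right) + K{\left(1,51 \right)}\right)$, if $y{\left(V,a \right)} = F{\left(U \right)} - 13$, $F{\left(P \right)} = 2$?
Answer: $3978 + \sqrt{2694} \approx 4029.9$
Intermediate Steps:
$u = -72$ ($u = 8 - 80 = -72$)
$U = - \frac{10}{3}$ ($U = \frac{1}{3} \left(-10\right) = - \frac{10}{3} \approx -3.3333$)
$H = \sqrt{2694}$ ($H = \sqrt{-68 + 2762} = \sqrt{2694} \approx 51.904$)
$y{\left(V,a \right)} = -11$ ($y{\left(V,a \right)} = 2 - 13 = -11$)
$y{\left(-17,108 \right)} + \left(\left(H + 3922\right) + K{\left(1,51 \right)}\right) = -11 + \left(\left(\sqrt{2694} + 3922\right) + 67\right) = -11 + \left(\left(3922 + \sqrt{2694}\right) + 67\right) = -11 + \left(3989 + \sqrt{2694}\right) = 3978 + \sqrt{2694}$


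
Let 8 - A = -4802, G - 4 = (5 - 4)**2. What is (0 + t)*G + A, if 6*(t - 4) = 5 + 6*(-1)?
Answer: 28975/6 ≈ 4829.2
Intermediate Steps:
G = 5 (G = 4 + (5 - 4)**2 = 4 + 1**2 = 4 + 1 = 5)
A = 4810 (A = 8 - 1*(-4802) = 8 + 4802 = 4810)
t = 23/6 (t = 4 + (5 + 6*(-1))/6 = 4 + (5 - 6)/6 = 4 + (1/6)*(-1) = 4 - 1/6 = 23/6 ≈ 3.8333)
(0 + t)*G + A = (0 + 23/6)*5 + 4810 = (23/6)*5 + 4810 = 115/6 + 4810 = 28975/6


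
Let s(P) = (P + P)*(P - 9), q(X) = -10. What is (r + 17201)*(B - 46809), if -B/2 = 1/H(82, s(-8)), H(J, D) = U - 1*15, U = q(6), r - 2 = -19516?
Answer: 2706725799/25 ≈ 1.0827e+8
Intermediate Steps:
s(P) = 2*P*(-9 + P) (s(P) = (2*P)*(-9 + P) = 2*P*(-9 + P))
r = -19514 (r = 2 - 19516 = -19514)
U = -10
H(J, D) = -25 (H(J, D) = -10 - 1*15 = -10 - 15 = -25)
B = 2/25 (B = -2/(-25) = -2*(-1/25) = 2/25 ≈ 0.080000)
(r + 17201)*(B - 46809) = (-19514 + 17201)*(2/25 - 46809) = -2313*(-1170223/25) = 2706725799/25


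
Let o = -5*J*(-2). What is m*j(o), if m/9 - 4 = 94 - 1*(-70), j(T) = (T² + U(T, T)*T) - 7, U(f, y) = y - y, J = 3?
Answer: 1350216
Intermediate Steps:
o = 30 (o = -5*3*(-2) = -15*(-2) = 30)
U(f, y) = 0
j(T) = -7 + T² (j(T) = (T² + 0*T) - 7 = (T² + 0) - 7 = T² - 7 = -7 + T²)
m = 1512 (m = 36 + 9*(94 - 1*(-70)) = 36 + 9*(94 + 70) = 36 + 9*164 = 36 + 1476 = 1512)
m*j(o) = 1512*(-7 + 30²) = 1512*(-7 + 900) = 1512*893 = 1350216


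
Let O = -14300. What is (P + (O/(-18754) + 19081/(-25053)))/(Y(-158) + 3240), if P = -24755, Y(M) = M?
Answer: -2907746716621/362014772721 ≈ -8.0321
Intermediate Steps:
(P + (O/(-18754) + 19081/(-25053)))/(Y(-158) + 3240) = (-24755 + (-14300/(-18754) + 19081/(-25053)))/(-158 + 3240) = (-24755 + (-14300*(-1/18754) + 19081*(-1/25053)))/3082 = (-24755 + (7150/9377 - 19081/25053))*(1/3082) = (-24755 + 206413/234921981)*(1/3082) = -5815493433242/234921981*1/3082 = -2907746716621/362014772721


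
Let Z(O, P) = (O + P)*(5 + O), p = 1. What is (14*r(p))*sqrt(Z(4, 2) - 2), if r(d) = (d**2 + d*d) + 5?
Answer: 196*sqrt(13) ≈ 706.69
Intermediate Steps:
Z(O, P) = (5 + O)*(O + P)
r(d) = 5 + 2*d**2 (r(d) = (d**2 + d**2) + 5 = 2*d**2 + 5 = 5 + 2*d**2)
(14*r(p))*sqrt(Z(4, 2) - 2) = (14*(5 + 2*1**2))*sqrt((4**2 + 5*4 + 5*2 + 4*2) - 2) = (14*(5 + 2*1))*sqrt((16 + 20 + 10 + 8) - 2) = (14*(5 + 2))*sqrt(54 - 2) = (14*7)*sqrt(52) = 98*(2*sqrt(13)) = 196*sqrt(13)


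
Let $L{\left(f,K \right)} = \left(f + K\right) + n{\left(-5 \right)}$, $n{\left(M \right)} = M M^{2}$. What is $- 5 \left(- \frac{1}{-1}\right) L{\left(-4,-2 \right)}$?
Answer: $655$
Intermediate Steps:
$n{\left(M \right)} = M^{3}$
$L{\left(f,K \right)} = -125 + K + f$ ($L{\left(f,K \right)} = \left(f + K\right) + \left(-5\right)^{3} = \left(K + f\right) - 125 = -125 + K + f$)
$- 5 \left(- \frac{1}{-1}\right) L{\left(-4,-2 \right)} = - 5 \left(- \frac{1}{-1}\right) \left(-125 - 2 - 4\right) = - 5 \left(\left(-1\right) \left(-1\right)\right) \left(-131\right) = \left(-5\right) 1 \left(-131\right) = \left(-5\right) \left(-131\right) = 655$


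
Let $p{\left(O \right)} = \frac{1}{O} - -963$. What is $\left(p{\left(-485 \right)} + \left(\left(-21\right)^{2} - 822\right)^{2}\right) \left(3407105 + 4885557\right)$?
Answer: $\frac{587702108620018}{485} \approx 1.2118 \cdot 10^{12}$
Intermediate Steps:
$p{\left(O \right)} = 963 + \frac{1}{O}$ ($p{\left(O \right)} = \frac{1}{O} + 963 = 963 + \frac{1}{O}$)
$\left(p{\left(-485 \right)} + \left(\left(-21\right)^{2} - 822\right)^{2}\right) \left(3407105 + 4885557\right) = \left(\left(963 + \frac{1}{-485}\right) + \left(\left(-21\right)^{2} - 822\right)^{2}\right) \left(3407105 + 4885557\right) = \left(\left(963 - \frac{1}{485}\right) + \left(441 - 822\right)^{2}\right) 8292662 = \left(\frac{467054}{485} + \left(-381\right)^{2}\right) 8292662 = \left(\frac{467054}{485} + 145161\right) 8292662 = \frac{70870139}{485} \cdot 8292662 = \frac{587702108620018}{485}$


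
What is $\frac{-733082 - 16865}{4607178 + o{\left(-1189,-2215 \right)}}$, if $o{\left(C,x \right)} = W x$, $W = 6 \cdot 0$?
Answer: $- \frac{749947}{4607178} \approx -0.16278$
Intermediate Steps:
$W = 0$
$o{\left(C,x \right)} = 0$ ($o{\left(C,x \right)} = 0 x = 0$)
$\frac{-733082 - 16865}{4607178 + o{\left(-1189,-2215 \right)}} = \frac{-733082 - 16865}{4607178 + 0} = - \frac{749947}{4607178}$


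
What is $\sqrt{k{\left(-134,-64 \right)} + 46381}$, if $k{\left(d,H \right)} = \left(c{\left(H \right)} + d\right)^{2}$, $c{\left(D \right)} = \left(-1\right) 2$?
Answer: $\sqrt{64877} \approx 254.71$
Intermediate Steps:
$c{\left(D \right)} = -2$
$k{\left(d,H \right)} = \left(-2 + d\right)^{2}$
$\sqrt{k{\left(-134,-64 \right)} + 46381} = \sqrt{\left(-2 - 134\right)^{2} + 46381} = \sqrt{\left(-136\right)^{2} + 46381} = \sqrt{18496 + 46381} = \sqrt{64877}$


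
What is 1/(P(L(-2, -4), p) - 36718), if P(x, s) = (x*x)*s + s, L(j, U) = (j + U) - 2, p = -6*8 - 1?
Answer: -1/39903 ≈ -2.5061e-5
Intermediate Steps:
p = -49 (p = -48 - 1 = -49)
L(j, U) = -2 + U + j (L(j, U) = (U + j) - 2 = -2 + U + j)
P(x, s) = s + s*x² (P(x, s) = x²*s + s = s*x² + s = s + s*x²)
1/(P(L(-2, -4), p) - 36718) = 1/(-49*(1 + (-2 - 4 - 2)²) - 36718) = 1/(-49*(1 + (-8)²) - 36718) = 1/(-49*(1 + 64) - 36718) = 1/(-49*65 - 36718) = 1/(-3185 - 36718) = 1/(-39903) = -1/39903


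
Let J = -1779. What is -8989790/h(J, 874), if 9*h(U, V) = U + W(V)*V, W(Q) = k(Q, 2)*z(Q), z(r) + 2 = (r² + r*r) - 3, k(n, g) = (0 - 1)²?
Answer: -8989790/148361011 ≈ -0.060594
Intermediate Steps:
k(n, g) = 1 (k(n, g) = (-1)² = 1)
z(r) = -5 + 2*r² (z(r) = -2 + ((r² + r*r) - 3) = -2 + ((r² + r²) - 3) = -2 + (2*r² - 3) = -2 + (-3 + 2*r²) = -5 + 2*r²)
W(Q) = -5 + 2*Q² (W(Q) = 1*(-5 + 2*Q²) = -5 + 2*Q²)
h(U, V) = U/9 + V*(-5 + 2*V²)/9 (h(U, V) = (U + (-5 + 2*V²)*V)/9 = (U + V*(-5 + 2*V²))/9 = U/9 + V*(-5 + 2*V²)/9)
-8989790/h(J, 874) = -8989790/((⅑)*(-1779) + (⅑)*874*(-5 + 2*874²)) = -8989790/(-593/3 + (⅑)*874*(-5 + 2*763876)) = -8989790/(-593/3 + (⅑)*874*(-5 + 1527752)) = -8989790/(-593/3 + (⅑)*874*1527747) = -8989790/(-593/3 + 445083626/3) = -8989790/148361011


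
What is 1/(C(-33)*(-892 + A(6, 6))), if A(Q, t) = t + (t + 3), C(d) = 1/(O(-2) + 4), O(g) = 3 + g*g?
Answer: -11/877 ≈ -0.012543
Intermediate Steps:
O(g) = 3 + g²
C(d) = 1/11 (C(d) = 1/((3 + (-2)²) + 4) = 1/((3 + 4) + 4) = 1/(7 + 4) = 1/11)
A(Q, t) = 3 + 2*t (A(Q, t) = t + (3 + t) = 3 + 2*t)
1/(C(-33)*(-892 + A(6, 6))) = 1/((-892 + (3 + 2*6))/11) = 1/((-892 + (3 + 12))/11) = 1/((-892 + 15)/11) = 1/((1/11)*(-877)) = 1/(-877/11) = -11/877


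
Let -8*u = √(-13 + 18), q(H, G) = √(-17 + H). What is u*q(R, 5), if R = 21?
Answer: -√5/4 ≈ -0.55902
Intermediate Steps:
u = -√5/8 (u = -√(-13 + 18)/8 = -√5/8 ≈ -0.27951)
u*q(R, 5) = (-√5/8)*√(-17 + 21) = (-√5/8)*√4 = -√5/8*2 = -√5/4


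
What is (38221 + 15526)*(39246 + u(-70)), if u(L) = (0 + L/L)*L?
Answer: 2105592472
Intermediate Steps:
u(L) = L (u(L) = (0 + 1)*L = 1*L = L)
(38221 + 15526)*(39246 + u(-70)) = (38221 + 15526)*(39246 - 70) = 53747*39176 = 2105592472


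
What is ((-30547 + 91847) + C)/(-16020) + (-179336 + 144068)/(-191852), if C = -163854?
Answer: 2530022921/384183630 ≈ 6.5854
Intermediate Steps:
((-30547 + 91847) + C)/(-16020) + (-179336 + 144068)/(-191852) = ((-30547 + 91847) - 163854)/(-16020) + (-179336 + 144068)/(-191852) = (61300 - 163854)*(-1/16020) - 35268*(-1/191852) = -102554*(-1/16020) + 8817/47963 = 51277/8010 + 8817/47963 = 2530022921/384183630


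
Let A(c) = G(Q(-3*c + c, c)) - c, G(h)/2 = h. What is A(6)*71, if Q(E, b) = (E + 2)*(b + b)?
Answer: -17466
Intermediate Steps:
Q(E, b) = 2*b*(2 + E) (Q(E, b) = (2 + E)*(2*b) = 2*b*(2 + E))
G(h) = 2*h
A(c) = -c + 4*c*(2 - 2*c) (A(c) = 2*(2*c*(2 + (-3*c + c))) - c = 2*(2*c*(2 - 2*c)) - c = 4*c*(2 - 2*c) - c = -c + 4*c*(2 - 2*c))
A(6)*71 = (6*(7 - 8*6))*71 = (6*(7 - 48))*71 = (6*(-41))*71 = -246*71 = -17466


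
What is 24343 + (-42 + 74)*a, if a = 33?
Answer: 25399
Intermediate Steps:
24343 + (-42 + 74)*a = 24343 + (-42 + 74)*33 = 24343 + 32*33 = 24343 + 1056 = 25399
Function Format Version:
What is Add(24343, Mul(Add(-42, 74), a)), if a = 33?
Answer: 25399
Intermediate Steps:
Add(24343, Mul(Add(-42, 74), a)) = Add(24343, Mul(Add(-42, 74), 33)) = Add(24343, Mul(32, 33)) = Add(24343, 1056) = 25399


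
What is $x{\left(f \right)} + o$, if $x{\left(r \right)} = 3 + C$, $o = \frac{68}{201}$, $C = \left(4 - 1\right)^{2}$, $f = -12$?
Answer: $\frac{2480}{201} \approx 12.338$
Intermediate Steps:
$C = 9$ ($C = 3^{2} = 9$)
$o = \frac{68}{201}$ ($o = 68 \cdot \frac{1}{201} = \frac{68}{201} \approx 0.33831$)
$x{\left(r \right)} = 12$ ($x{\left(r \right)} = 3 + 9 = 12$)
$x{\left(f \right)} + o = 12 + \frac{68}{201} = \frac{2480}{201}$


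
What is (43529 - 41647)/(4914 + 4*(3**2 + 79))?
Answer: 941/2633 ≈ 0.35739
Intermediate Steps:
(43529 - 41647)/(4914 + 4*(3**2 + 79)) = 1882/(4914 + 4*(9 + 79)) = 1882/(4914 + 4*88) = 1882/(4914 + 352) = 1882/5266 = 1882*(1/5266) = 941/2633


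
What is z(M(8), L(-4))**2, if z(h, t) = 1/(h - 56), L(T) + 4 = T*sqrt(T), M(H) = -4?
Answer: 1/3600 ≈ 0.00027778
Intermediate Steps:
L(T) = -4 + T**(3/2) (L(T) = -4 + T*sqrt(T) = -4 + T**(3/2))
z(h, t) = 1/(-56 + h)
z(M(8), L(-4))**2 = (1/(-56 - 4))**2 = (1/(-60))**2 = (-1/60)**2 = 1/3600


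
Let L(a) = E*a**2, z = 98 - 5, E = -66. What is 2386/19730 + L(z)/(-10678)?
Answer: 2822008132/52669235 ≈ 53.580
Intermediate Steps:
z = 93
L(a) = -66*a**2
2386/19730 + L(z)/(-10678) = 2386/19730 - 66*93**2/(-10678) = 2386*(1/19730) - 66*8649*(-1/10678) = 1193/9865 - 570834*(-1/10678) = 1193/9865 + 285417/5339 = 2822008132/52669235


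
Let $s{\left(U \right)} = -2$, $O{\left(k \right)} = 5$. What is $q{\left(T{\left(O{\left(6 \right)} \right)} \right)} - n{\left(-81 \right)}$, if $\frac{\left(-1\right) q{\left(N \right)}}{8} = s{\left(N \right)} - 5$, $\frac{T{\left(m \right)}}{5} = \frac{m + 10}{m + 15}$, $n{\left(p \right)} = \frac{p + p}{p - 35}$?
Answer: $\frac{3167}{58} \approx 54.603$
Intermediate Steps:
$n{\left(p \right)} = \frac{2 p}{-35 + p}$
$T{\left(m \right)} = \frac{5 \left(10 + m\right)}{15 + m}$ ($T{\left(m \right)} = 5 \frac{m + 10}{m + 15} = 5 \frac{10 + m}{15 + m} = \frac{5 \left(10 + m\right)}{15 + m}$)
$q{\left(N \right)} = 56$ ($q{\left(N \right)} = - 8 \left(-2 - 5\right) = \left(-8\right) \left(-7\right) = 56$)
$q{\left(T{\left(O{\left(6 \right)} \right)} \right)} - n{\left(-81 \right)} = 56 - 2 \left(-81\right) \frac{1}{-35 - 81} = 56 - 2 \left(-81\right) \frac{1}{-116} = 56 - 2 \left(-81\right) \left(- \frac{1}{116}\right) = 56 - \frac{81}{58} = \frac{3167}{58}$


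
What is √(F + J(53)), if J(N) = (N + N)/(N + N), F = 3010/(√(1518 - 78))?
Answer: √(36 + 903*√10)/6 ≈ 8.9622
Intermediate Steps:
F = 301*√10/12 (F = 3010/(√1440) = 3010/((12*√10)) = 3010*(√10/120) = 301*√10/12 ≈ 79.320)
J(N) = 1 (J(N) = (2*N)/((2*N)) = (2*N)*(1/(2*N)) = 1)
√(F + J(53)) = √(301*√10/12 + 1) = √(1 + 301*√10/12)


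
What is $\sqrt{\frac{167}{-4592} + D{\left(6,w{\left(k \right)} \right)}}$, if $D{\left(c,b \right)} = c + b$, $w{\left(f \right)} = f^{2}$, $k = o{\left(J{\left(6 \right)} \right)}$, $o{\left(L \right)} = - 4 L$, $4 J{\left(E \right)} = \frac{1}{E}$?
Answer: $\frac{\sqrt{71064931}}{3444} \approx 2.4477$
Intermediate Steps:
$J{\left(E \right)} = \frac{1}{4 E}$
$k = - \frac{1}{6}$ ($k = - 4 \frac{1}{4 \cdot 6} = - 4 \cdot \frac{1}{4} \cdot \frac{1}{6} = \left(-4\right) \frac{1}{24} = - \frac{1}{6} \approx -0.16667$)
$D{\left(c,b \right)} = b + c$
$\sqrt{\frac{167}{-4592} + D{\left(6,w{\left(k \right)} \right)}} = \sqrt{\frac{167}{-4592} + \left(\left(- \frac{1}{6}\right)^{2} + 6\right)} = \sqrt{167 \left(- \frac{1}{4592}\right) + \left(\frac{1}{36} + 6\right)} = \sqrt{- \frac{167}{4592} + \frac{217}{36}} = \sqrt{\frac{247613}{41328}} = \frac{\sqrt{71064931}}{3444}$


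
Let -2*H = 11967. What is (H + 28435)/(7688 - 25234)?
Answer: -44903/35092 ≈ -1.2796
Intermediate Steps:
H = -11967/2 (H = -½*11967 = -11967/2 ≈ -5983.5)
(H + 28435)/(7688 - 25234) = (-11967/2 + 28435)/(7688 - 25234) = (44903/2)/(-17546) = (44903/2)*(-1/17546) = -44903/35092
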